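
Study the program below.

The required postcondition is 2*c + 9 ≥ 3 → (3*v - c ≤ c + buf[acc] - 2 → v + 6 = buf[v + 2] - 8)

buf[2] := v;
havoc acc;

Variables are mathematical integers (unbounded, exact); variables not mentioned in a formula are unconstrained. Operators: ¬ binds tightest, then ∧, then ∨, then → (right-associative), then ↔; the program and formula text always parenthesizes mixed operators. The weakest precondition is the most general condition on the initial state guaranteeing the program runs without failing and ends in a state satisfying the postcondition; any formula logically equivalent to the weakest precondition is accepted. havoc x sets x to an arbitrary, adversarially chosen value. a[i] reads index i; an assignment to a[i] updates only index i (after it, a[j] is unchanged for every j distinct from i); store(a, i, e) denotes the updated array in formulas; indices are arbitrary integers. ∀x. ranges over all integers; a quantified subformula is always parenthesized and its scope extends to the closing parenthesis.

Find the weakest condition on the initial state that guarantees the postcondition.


Working backward. After the program, the postcondition 2*c + 9 ≥ 3 → (3*v - c ≤ c + buf[acc] - 2 → v + 6 = buf[v + 2] - 8) must hold; in canonical form it is 2*c ≥ -6 → (3*v ≤ buf[acc] + 2*c - 2 → v = buf[v + 2] - 14).
Before havoc acc: ∀acc_1. (2*c ≥ -6 → (3*v ≤ buf[acc_1] + 2*c - 2 → v = buf[v + 2] - 14))
Before buf[2] := v: ∀acc_1. (2*c ≥ -6 → (3*v ≤ store(buf, 2, v)[acc_1] + 2*c - 2 → v = store(buf, 2, v)[v + 2] - 14))
Answer: WP = ∀acc_1. (2*c ≥ -6 → (3*v ≤ store(buf, 2, v)[acc_1] + 2*c - 2 → v = store(buf, 2, v)[v + 2] - 14))


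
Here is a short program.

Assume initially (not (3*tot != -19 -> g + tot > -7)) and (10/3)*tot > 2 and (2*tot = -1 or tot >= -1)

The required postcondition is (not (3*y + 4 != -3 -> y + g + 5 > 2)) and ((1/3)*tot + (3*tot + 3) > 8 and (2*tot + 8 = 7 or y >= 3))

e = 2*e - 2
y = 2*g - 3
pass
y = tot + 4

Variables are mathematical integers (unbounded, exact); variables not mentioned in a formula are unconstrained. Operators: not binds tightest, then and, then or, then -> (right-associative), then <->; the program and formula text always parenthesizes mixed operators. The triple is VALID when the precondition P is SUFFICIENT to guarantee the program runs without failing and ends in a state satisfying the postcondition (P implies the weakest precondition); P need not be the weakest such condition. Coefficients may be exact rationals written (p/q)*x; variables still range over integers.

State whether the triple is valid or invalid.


Working backward. After the program, the postcondition (not (3*y + 4 != -3 -> y + g + 5 > 2)) and ((1/3)*tot + (3*tot + 3) > 8 and (2*tot + 8 = 7 or y >= 3)) must hold; in canonical form it is (not (3*y != -7 -> g + y > -3)) and (10/3)*tot > 5 and (2*tot = -1 or y >= 3).
Before y := tot + 4: (not (3*tot != -19 -> g + tot > -7)) and (10/3)*tot > 5 and (2*tot = -1 or tot >= -1)
Before skip: (not (3*tot != -19 -> g + tot > -7)) and (10/3)*tot > 5 and (2*tot = -1 or tot >= -1)
Before y := 2*g - 3: (not (3*tot != -19 -> g + tot > -7)) and (10/3)*tot > 5 and (2*tot = -1 or tot >= -1)
Before e := 2*e - 2: (not (3*tot != -19 -> g + tot > -7)) and (10/3)*tot > 5 and (2*tot = -1 or tot >= -1)
The weakest precondition is (not (3*tot != -19 -> g + tot > -7)) and (10/3)*tot > 5 and (2*tot = -1 or tot >= -1).
Check whether (not (3*tot != -19 -> g + tot > -7)) and (10/3)*tot > 2 and (2*tot = -1 or tot >= -1) implies it.
Countermodel: at the initial state g = -8, tot = 1, the precondition holds but the weakest precondition fails.
Answer: invalid


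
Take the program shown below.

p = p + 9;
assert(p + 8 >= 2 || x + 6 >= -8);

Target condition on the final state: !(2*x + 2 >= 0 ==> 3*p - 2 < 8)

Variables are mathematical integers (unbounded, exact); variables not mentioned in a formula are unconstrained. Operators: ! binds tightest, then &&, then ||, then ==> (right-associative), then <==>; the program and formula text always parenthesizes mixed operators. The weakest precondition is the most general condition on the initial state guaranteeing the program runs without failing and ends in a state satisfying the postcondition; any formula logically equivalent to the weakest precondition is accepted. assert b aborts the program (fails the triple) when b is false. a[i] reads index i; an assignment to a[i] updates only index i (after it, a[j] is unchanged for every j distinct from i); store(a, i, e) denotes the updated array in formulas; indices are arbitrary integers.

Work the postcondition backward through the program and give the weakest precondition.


Working backward. After the program, the postcondition !(2*x + 2 >= 0 ==> 3*p - 2 < 8) must hold; in canonical form it is !(2*x >= -2 ==> 3*p < 10).
Before assert p + 8 >= 2 || x + 6 >= -8: (p >= -6 || x >= -14) && (!(2*x >= -2 ==> 3*p < 10))
Before p := p + 9: (p >= -15 || x >= -14) && (!(2*x >= -2 ==> 3*p < -17))
Answer: WP = (p >= -15 || x >= -14) && (!(2*x >= -2 ==> 3*p < -17))


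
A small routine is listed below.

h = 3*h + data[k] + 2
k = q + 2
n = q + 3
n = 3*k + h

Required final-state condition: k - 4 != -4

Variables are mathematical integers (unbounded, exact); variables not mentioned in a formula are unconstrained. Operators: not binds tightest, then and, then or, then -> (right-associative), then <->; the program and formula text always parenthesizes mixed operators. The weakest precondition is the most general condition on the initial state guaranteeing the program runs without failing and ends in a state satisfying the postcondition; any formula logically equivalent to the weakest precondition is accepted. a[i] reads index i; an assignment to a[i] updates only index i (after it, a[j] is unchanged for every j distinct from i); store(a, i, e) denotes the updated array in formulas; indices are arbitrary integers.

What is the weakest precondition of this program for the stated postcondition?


Working backward. After the program, the postcondition k - 4 != -4 must hold; in canonical form it is k != 0.
Before n := 3*k + h: k != 0
Before n := q + 3: k != 0
Before k := q + 2: q != -2
Before h := 3*h + data[k] + 2: q != -2
Answer: WP = q != -2


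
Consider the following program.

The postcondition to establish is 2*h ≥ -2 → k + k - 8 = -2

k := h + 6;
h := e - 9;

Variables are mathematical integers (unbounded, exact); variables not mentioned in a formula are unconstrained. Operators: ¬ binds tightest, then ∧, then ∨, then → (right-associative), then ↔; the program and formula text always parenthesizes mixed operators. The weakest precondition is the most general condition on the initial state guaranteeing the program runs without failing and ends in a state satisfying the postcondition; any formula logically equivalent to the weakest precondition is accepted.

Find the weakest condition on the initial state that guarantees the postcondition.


Working backward. After the program, the postcondition 2*h ≥ -2 → k + k - 8 = -2 must hold; in canonical form it is 2*h ≥ -2 → 2*k = 6.
Before h := e - 9: 2*e ≥ 16 → 2*k = 6
Before k := h + 6: 2*e ≥ 16 → 2*h = -6
Answer: WP = 2*e ≥ 16 → 2*h = -6


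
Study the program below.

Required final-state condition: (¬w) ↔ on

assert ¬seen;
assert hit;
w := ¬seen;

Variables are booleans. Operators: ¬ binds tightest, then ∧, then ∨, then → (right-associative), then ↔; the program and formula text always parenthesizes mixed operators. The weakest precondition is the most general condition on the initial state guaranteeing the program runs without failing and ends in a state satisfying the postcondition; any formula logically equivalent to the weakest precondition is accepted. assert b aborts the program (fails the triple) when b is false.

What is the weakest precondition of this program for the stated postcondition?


Working backward. After the program, (¬w) ↔ on must hold.
Before w := ¬seen: seen ↔ on
Before assert hit: hit ∧ (seen ↔ on)
Before assert ¬seen: (¬seen) ∧ hit ∧ (seen ↔ on)
Answer: WP = (¬seen) ∧ hit ∧ (seen ↔ on)


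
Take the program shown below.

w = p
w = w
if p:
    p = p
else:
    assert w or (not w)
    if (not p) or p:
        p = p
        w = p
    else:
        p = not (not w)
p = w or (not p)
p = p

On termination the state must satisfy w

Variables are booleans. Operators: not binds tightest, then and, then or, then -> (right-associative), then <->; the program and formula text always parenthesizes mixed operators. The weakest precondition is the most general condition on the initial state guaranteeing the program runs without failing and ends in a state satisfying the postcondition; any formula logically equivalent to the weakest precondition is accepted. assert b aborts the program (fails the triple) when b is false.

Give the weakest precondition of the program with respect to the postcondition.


Working backward. After the program, w must hold.
Before p := p: w
Before p := w or (not p): w
Then branch requires w; else branch requires p.
Before the if: (p -> w) and ((not p) -> p)
Before w := w: (p -> w) and ((not p) -> p)
Before w := p: (not p) -> p
Answer: WP = (not p) -> p


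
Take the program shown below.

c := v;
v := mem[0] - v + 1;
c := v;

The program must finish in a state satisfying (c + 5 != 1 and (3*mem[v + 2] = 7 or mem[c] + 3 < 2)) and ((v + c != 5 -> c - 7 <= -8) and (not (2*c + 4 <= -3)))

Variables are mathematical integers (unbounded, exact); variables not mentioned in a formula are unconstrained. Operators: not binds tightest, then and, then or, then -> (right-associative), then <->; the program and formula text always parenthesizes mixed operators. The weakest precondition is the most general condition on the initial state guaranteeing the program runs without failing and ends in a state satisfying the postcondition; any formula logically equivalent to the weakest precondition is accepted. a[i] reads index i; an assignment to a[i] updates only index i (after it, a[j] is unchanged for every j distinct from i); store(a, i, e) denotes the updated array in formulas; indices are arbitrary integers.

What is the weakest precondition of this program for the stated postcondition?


Working backward. After the program, the postcondition (c + 5 != 1 and (3*mem[v + 2] = 7 or mem[c] + 3 < 2)) and ((v + c != 5 -> c - 7 <= -8) and (not (2*c + 4 <= -3))) must hold; in canonical form it is c != -4 and (3*mem[v + 2] = 7 or mem[c] < -1) and (c + v != 5 -> c <= -1) and (not (2*c <= -7)).
Before c := v: v != -4 and (3*mem[v + 2] = 7 or mem[v] < -1) and (2*v != 5 -> v <= -1) and (not (2*v <= -7))
Before v := mem[0] - v + 1: mem[0] != v - 5 and (3*mem[mem[0] - v + 3] = 7 or mem[mem[0] - v + 1] < -1) and (2*mem[0] != 2*v + 3 -> mem[0] <= v - 2) and (not (2*mem[0] <= 2*v - 9))
Before c := v: mem[0] != v - 5 and (3*mem[mem[0] - v + 3] = 7 or mem[mem[0] - v + 1] < -1) and (2*mem[0] != 2*v + 3 -> mem[0] <= v - 2) and (not (2*mem[0] <= 2*v - 9))
Answer: WP = mem[0] != v - 5 and (3*mem[mem[0] - v + 3] = 7 or mem[mem[0] - v + 1] < -1) and (2*mem[0] != 2*v + 3 -> mem[0] <= v - 2) and (not (2*mem[0] <= 2*v - 9))


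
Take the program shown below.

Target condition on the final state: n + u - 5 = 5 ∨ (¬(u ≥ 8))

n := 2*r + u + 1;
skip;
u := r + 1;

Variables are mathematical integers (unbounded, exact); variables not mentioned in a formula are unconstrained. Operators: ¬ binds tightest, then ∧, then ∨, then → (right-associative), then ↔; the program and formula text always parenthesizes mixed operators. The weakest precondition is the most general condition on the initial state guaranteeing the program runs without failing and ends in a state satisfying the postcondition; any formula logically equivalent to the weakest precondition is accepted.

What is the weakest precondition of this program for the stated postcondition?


Working backward. After the program, the postcondition n + u - 5 = 5 ∨ (¬(u ≥ 8)) must hold; in canonical form it is n + u = 10 ∨ (¬(u ≥ 8)).
Before u := r + 1: n + r = 9 ∨ (¬(r ≥ 7))
Before skip: n + r = 9 ∨ (¬(r ≥ 7))
Before n := 2*r + u + 1: 3*r + u = 8 ∨ (¬(r ≥ 7))
Answer: WP = 3*r + u = 8 ∨ (¬(r ≥ 7))


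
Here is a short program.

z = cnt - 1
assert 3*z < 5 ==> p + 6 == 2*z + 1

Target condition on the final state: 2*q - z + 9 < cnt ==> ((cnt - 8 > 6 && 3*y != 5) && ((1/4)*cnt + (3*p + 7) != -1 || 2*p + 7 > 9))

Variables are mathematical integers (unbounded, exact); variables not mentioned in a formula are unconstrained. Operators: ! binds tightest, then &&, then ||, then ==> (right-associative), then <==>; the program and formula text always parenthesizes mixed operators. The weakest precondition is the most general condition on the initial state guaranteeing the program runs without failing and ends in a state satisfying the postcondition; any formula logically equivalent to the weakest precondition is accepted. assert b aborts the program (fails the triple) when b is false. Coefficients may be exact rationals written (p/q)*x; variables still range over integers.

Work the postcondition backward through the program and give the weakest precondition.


Working backward. After the program, the postcondition 2*q - z + 9 < cnt ==> ((cnt - 8 > 6 && 3*y != 5) && ((1/4)*cnt + (3*p + 7) != -1 || 2*p + 7 > 9)) must hold; in canonical form it is 2*q < cnt + z - 9 ==> (cnt > 14 && 3*y != 5 && ((1/4)*cnt + 3*p != -8 || 2*p > 2)).
Before assert 3*z < 5 ==> p + 6 == 2*z + 1: (3*z < 5 ==> p == 2*z - 5) && (2*q < cnt + z - 9 ==> (cnt > 14 && 3*y != 5 && ((1/4)*cnt + 3*p != -8 || 2*p > 2)))
Before z := cnt - 1: (3*cnt < 8 ==> p == 2*cnt - 7) && (2*q < 2*cnt - 10 ==> (cnt > 14 && 3*y != 5 && ((1/4)*cnt + 3*p != -8 || 2*p > 2)))
Answer: WP = (3*cnt < 8 ==> p == 2*cnt - 7) && (2*q < 2*cnt - 10 ==> (cnt > 14 && 3*y != 5 && ((1/4)*cnt + 3*p != -8 || 2*p > 2)))


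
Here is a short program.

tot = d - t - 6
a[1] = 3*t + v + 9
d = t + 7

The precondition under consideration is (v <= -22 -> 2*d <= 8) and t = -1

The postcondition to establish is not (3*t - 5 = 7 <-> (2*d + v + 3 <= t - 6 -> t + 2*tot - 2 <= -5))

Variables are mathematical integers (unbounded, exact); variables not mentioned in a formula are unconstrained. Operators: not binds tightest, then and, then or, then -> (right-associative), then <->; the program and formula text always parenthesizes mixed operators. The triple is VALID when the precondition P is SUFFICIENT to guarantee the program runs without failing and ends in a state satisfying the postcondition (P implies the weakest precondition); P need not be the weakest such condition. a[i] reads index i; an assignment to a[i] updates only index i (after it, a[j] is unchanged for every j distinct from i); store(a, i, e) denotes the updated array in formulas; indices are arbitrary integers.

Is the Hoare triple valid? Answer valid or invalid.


Working backward. After the program, the postcondition not (3*t - 5 = 7 <-> (2*d + v + 3 <= t - 6 -> t + 2*tot - 2 <= -5)) must hold; in canonical form it is not (3*t = 12 <-> (2*d + v <= t - 9 -> t + 2*tot <= -3)).
Before d := t + 7: not (3*t = 12 <-> (t + v <= -23 -> t + 2*tot <= -3))
Before a[1] := 3*t + v + 9: not (3*t = 12 <-> (t + v <= -23 -> t + 2*tot <= -3))
Before tot := d - t - 6: not (3*t = 12 <-> (t + v <= -23 -> 2*d <= t + 9))
The weakest precondition is not (3*t = 12 <-> (t + v <= -23 -> 2*d <= t + 9)).
Check whether (v <= -22 -> 2*d <= 8) and t = -1 implies it.
Every state satisfying the precondition satisfies the weakest precondition: the implication holds.
Answer: valid


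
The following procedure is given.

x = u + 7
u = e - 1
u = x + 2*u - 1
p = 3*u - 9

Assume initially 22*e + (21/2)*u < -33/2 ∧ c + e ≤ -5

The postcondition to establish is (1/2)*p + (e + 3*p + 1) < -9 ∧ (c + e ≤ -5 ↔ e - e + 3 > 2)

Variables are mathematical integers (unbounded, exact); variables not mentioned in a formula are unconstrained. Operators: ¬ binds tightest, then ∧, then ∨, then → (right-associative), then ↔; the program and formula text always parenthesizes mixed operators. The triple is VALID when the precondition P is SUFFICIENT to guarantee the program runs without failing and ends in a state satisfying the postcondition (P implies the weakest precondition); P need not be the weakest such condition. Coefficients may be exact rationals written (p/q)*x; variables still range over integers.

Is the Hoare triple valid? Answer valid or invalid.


Working backward. After the program, the postcondition (1/2)*p + (e + 3*p + 1) < -9 ∧ (c + e ≤ -5 ↔ e - e + 3 > 2) must hold; in canonical form it is e + (7/2)*p < -10 ∧ c + e ≤ -5.
Before p := 3*u - 9: e + (21/2)*u < 43/2 ∧ c + e ≤ -5
Before u := x + 2*u - 1: e + 21*u + (21/2)*x < 32 ∧ c + e ≤ -5
Before u := e - 1: 22*e + (21/2)*x < 53 ∧ c + e ≤ -5
Before x := u + 7: 22*e + (21/2)*u < -41/2 ∧ c + e ≤ -5
The weakest precondition is 22*e + (21/2)*u < -41/2 ∧ c + e ≤ -5.
Check whether 22*e + (21/2)*u < -33/2 ∧ c + e ≤ -5 implies it.
Countermodel: at the initial state c = 12, e = -17, u = 34, the precondition holds but the weakest precondition fails.
Answer: invalid


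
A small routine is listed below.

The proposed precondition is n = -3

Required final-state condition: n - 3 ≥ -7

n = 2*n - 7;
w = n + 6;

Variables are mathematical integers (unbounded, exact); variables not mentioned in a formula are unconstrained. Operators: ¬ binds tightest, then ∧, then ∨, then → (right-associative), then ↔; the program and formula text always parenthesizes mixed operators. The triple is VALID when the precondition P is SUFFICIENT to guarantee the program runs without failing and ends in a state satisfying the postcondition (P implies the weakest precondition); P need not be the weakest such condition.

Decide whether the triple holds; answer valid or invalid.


Working backward. After the program, the postcondition n - 3 ≥ -7 must hold; in canonical form it is n ≥ -4.
Before w := n + 6: n ≥ -4
Before n := 2*n - 7: 2*n ≥ 3
The weakest precondition is 2*n ≥ 3.
Check whether n = -3 implies it.
Countermodel: at the initial state n = -3, the precondition holds but the weakest precondition fails.
Answer: invalid


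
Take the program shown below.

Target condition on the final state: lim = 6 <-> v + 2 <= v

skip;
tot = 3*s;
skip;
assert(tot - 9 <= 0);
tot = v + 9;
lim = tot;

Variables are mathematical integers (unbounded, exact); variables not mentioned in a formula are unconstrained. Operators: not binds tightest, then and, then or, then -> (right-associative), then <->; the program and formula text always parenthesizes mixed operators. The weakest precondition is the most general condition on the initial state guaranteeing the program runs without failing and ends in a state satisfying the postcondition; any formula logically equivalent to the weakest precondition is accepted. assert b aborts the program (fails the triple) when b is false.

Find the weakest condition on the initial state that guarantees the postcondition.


Working backward. After the program, the postcondition lim = 6 <-> v + 2 <= v must hold; in canonical form it is not (lim = 6).
Before lim := tot: not (tot = 6)
Before tot := v + 9: not (v = -3)
Before assert tot - 9 <= 0: tot <= 9 and (not (v = -3))
Before skip: tot <= 9 and (not (v = -3))
Before tot := 3*s: 3*s <= 9 and (not (v = -3))
Before skip: 3*s <= 9 and (not (v = -3))
Answer: WP = 3*s <= 9 and (not (v = -3))


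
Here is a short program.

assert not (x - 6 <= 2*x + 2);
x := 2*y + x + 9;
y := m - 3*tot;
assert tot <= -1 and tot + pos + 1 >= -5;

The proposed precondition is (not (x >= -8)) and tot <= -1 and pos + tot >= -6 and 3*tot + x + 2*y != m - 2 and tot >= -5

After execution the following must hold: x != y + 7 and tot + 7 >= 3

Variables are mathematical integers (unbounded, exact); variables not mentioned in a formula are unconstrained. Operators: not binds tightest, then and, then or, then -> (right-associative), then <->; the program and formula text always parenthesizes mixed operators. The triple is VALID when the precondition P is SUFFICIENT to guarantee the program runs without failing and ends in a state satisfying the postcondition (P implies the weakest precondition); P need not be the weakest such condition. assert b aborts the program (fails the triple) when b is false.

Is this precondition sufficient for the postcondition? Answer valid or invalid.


Working backward. After the program, the postcondition x != y + 7 and tot + 7 >= 3 must hold; in canonical form it is x != y + 7 and tot >= -4.
Before assert tot <= -1 and tot + pos + 1 >= -5: tot <= -1 and pos + tot >= -6 and x != y + 7 and tot >= -4
Before y := m - 3*tot: tot <= -1 and pos + tot >= -6 and 3*tot + x != m + 7 and tot >= -4
Before x := 2*y + x + 9: tot <= -1 and pos + tot >= -6 and 3*tot + x + 2*y != m - 2 and tot >= -4
Before assert not (x - 6 <= 2*x + 2): (not (x >= -8)) and tot <= -1 and pos + tot >= -6 and 3*tot + x + 2*y != m - 2 and tot >= -4
The weakest precondition is (not (x >= -8)) and tot <= -1 and pos + tot >= -6 and 3*tot + x + 2*y != m - 2 and tot >= -4.
Check whether (not (x >= -8)) and tot <= -1 and pos + tot >= -6 and 3*tot + x + 2*y != m - 2 and tot >= -5 implies it.
Countermodel: at the initial state m = -21, pos = -1, tot = -5, x = -9, y = 0, the precondition holds but the weakest precondition fails.
Answer: invalid


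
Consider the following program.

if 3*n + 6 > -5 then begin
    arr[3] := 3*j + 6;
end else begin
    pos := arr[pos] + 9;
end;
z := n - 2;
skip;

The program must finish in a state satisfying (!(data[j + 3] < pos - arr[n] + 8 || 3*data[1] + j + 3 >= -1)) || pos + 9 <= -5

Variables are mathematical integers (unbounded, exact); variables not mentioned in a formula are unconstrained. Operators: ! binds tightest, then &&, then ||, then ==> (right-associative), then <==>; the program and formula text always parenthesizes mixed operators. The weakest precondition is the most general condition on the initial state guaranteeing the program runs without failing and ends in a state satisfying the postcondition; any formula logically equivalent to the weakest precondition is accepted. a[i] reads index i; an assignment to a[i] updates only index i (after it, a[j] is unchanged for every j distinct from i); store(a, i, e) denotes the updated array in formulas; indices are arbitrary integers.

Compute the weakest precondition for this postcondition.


Working backward. After the program, the postcondition (!(data[j + 3] < pos - arr[n] + 8 || 3*data[1] + j + 3 >= -1)) || pos + 9 <= -5 must hold; in canonical form it is (!(arr[n] + data[j + 3] < pos + 8 || 3*data[1] + j >= -4)) || pos <= -14.
Before skip: (!(arr[n] + data[j + 3] < pos + 8 || 3*data[1] + j >= -4)) || pos <= -14
Before z := n - 2: (!(arr[n] + data[j + 3] < pos + 8 || 3*data[1] + j >= -4)) || pos <= -14
Then branch requires (!(data[j + 3] + store(arr, 3, 3*j + 6)[n] < pos + 8 || 3*data[1] + j >= -4)) || pos <= -14; else branch requires (!(arr[n] + data[j + 3] < arr[pos] + 17 || 3*data[1] + j >= -4)) || arr[pos] <= -23.
Before the if: (3*n > -11 ==> ((!(data[j + 3] + store(arr, 3, 3*j + 6)[n] < pos + 8 || 3*data[1] + j >= -4)) || pos <= -14)) && ((!(3*n > -11)) ==> ((!(arr[n] + data[j + 3] < arr[pos] + 17 || 3*data[1] + j >= -4)) || arr[pos] <= -23))
Answer: WP = (3*n > -11 ==> ((!(data[j + 3] + store(arr, 3, 3*j + 6)[n] < pos + 8 || 3*data[1] + j >= -4)) || pos <= -14)) && ((!(3*n > -11)) ==> ((!(arr[n] + data[j + 3] < arr[pos] + 17 || 3*data[1] + j >= -4)) || arr[pos] <= -23))


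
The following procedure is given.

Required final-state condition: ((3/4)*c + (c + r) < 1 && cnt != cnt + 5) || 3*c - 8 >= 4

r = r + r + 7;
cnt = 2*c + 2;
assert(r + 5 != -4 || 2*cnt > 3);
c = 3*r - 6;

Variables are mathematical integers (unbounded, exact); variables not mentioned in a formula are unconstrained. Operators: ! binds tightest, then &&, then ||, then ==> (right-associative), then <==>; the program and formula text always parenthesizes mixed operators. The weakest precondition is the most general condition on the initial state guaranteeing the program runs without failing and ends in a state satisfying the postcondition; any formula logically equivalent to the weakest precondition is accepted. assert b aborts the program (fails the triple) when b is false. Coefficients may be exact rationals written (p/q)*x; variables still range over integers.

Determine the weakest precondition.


Working backward. After the program, the postcondition ((3/4)*c + (c + r) < 1 && cnt != cnt + 5) || 3*c - 8 >= 4 must hold; in canonical form it is (7/4)*c + r < 1 || 3*c >= 12.
Before c := 3*r - 6: (25/4)*r < 23/2 || 9*r >= 30
Before assert r + 5 != -4 || 2*cnt > 3: (r != -9 || 2*cnt > 3) && ((25/4)*r < 23/2 || 9*r >= 30)
Before cnt := 2*c + 2: (r != -9 || 4*c > -1) && ((25/4)*r < 23/2 || 9*r >= 30)
Before r := r + r + 7: (2*r != -16 || 4*c > -1) && ((25/2)*r < -129/4 || 18*r >= -33)
Answer: WP = (2*r != -16 || 4*c > -1) && ((25/2)*r < -129/4 || 18*r >= -33)


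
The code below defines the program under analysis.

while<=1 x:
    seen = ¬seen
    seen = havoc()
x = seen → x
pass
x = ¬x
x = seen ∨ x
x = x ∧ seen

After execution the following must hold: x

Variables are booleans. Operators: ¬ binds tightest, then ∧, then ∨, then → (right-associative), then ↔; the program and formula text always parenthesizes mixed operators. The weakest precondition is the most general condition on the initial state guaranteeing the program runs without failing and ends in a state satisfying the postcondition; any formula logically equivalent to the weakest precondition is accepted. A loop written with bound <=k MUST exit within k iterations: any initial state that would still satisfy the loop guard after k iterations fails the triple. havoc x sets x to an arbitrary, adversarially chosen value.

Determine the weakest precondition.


Working backward. After the program, x must hold.
Before x := x ∧ seen: x ∧ seen
Before x := seen ∨ x: (seen ∨ x) ∧ seen
Before x := ¬x: (seen ∨ (¬x)) ∧ seen
Before skip: (seen ∨ (¬x)) ∧ seen
Before x := seen → x: (seen ∨ (¬(seen → x))) ∧ seen
Before the loop (bound <=1), unroll the exhaustion recursion (WP_0 = exit-now case; WP_j = one more guarded iteration, up to j = 1):
  WP_0: (¬x) ∧ (seen ∨ (¬(seen → x))) ∧ seen
  WP_1: (¬x) ∧ ((¬x) → ((seen ∨ (¬(seen → x))) ∧ seen))
So before the loop: (¬x) ∧ ((¬x) → ((seen ∨ (¬(seen → x))) ∧ seen))
Answer: WP = (¬x) ∧ ((¬x) → ((seen ∨ (¬(seen → x))) ∧ seen))


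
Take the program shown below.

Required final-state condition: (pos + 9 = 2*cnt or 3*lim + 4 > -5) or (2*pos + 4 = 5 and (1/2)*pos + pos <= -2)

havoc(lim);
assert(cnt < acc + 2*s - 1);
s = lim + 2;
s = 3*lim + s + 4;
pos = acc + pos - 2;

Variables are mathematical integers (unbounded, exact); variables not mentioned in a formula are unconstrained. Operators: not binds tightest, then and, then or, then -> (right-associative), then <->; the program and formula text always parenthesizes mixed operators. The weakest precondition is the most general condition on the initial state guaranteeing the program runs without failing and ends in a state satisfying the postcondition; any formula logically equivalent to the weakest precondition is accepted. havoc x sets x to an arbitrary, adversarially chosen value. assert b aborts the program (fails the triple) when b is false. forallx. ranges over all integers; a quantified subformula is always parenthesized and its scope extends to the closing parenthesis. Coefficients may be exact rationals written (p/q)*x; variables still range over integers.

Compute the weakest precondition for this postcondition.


Working backward. After the program, the postcondition (pos + 9 = 2*cnt or 3*lim + 4 > -5) or (2*pos + 4 = 5 and (1/2)*pos + pos <= -2) must hold; in canonical form it is pos = 2*cnt - 9 or 3*lim > -9 or (2*pos = 1 and (3/2)*pos <= -2).
Before pos := acc + pos - 2: acc + pos = 2*cnt - 7 or 3*lim > -9 or (2*acc + 2*pos = 5 and (3/2)*acc + (3/2)*pos <= 1)
Before s := 3*lim + s + 4: acc + pos = 2*cnt - 7 or 3*lim > -9 or (2*acc + 2*pos = 5 and (3/2)*acc + (3/2)*pos <= 1)
Before s := lim + 2: acc + pos = 2*cnt - 7 or 3*lim > -9 or (2*acc + 2*pos = 5 and (3/2)*acc + (3/2)*pos <= 1)
Before assert cnt < acc + 2*s - 1: cnt < acc + 2*s - 1 and (acc + pos = 2*cnt - 7 or 3*lim > -9 or (2*acc + 2*pos = 5 and (3/2)*acc + (3/2)*pos <= 1))
Before havoc lim: forall lim_1. (cnt < acc + 2*s - 1 and (acc + pos = 2*cnt - 7 or 3*lim_1 > -9 or (2*acc + 2*pos = 5 and (3/2)*acc + (3/2)*pos <= 1)))
Answer: WP = forall lim_1. (cnt < acc + 2*s - 1 and (acc + pos = 2*cnt - 7 or 3*lim_1 > -9 or (2*acc + 2*pos = 5 and (3/2)*acc + (3/2)*pos <= 1)))


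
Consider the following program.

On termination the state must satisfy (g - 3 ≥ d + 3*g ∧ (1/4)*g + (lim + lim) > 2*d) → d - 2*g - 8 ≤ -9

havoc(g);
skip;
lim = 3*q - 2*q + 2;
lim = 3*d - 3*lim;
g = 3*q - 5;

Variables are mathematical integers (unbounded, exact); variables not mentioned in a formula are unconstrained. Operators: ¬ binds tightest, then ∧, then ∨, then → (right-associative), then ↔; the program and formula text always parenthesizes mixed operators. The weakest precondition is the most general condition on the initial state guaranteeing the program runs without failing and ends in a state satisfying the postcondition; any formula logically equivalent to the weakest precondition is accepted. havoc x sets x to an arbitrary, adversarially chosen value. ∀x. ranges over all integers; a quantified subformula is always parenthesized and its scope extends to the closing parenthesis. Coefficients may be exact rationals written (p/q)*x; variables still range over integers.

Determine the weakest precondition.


Working backward. After the program, the postcondition (g - 3 ≥ d + 3*g ∧ (1/4)*g + (lim + lim) > 2*d) → d - 2*g - 8 ≤ -9 must hold; in canonical form it is (d + 2*g ≤ -3 ∧ (1/4)*g + 2*lim > 2*d) → d ≤ 2*g - 1.
Before g := 3*q - 5: (d + 6*q ≤ 7 ∧ 2*lim + (3/4)*q > 2*d + 5/4) → d ≤ 6*q - 11
Before lim := 3*d - 3*lim: (d + 6*q ≤ 7 ∧ 4*d + (3/4)*q > 6*lim + 5/4) → d ≤ 6*q - 11
Before lim := 3*q - 2*q + 2: (d + 6*q ≤ 7 ∧ 4*d > (21/4)*q + 53/4) → d ≤ 6*q - 11
Before skip: (d + 6*q ≤ 7 ∧ 4*d > (21/4)*q + 53/4) → d ≤ 6*q - 11
Before havoc g: (d + 6*q ≤ 7 ∧ 4*d > (21/4)*q + 53/4) → d ≤ 6*q - 11
Answer: WP = (d + 6*q ≤ 7 ∧ 4*d > (21/4)*q + 53/4) → d ≤ 6*q - 11


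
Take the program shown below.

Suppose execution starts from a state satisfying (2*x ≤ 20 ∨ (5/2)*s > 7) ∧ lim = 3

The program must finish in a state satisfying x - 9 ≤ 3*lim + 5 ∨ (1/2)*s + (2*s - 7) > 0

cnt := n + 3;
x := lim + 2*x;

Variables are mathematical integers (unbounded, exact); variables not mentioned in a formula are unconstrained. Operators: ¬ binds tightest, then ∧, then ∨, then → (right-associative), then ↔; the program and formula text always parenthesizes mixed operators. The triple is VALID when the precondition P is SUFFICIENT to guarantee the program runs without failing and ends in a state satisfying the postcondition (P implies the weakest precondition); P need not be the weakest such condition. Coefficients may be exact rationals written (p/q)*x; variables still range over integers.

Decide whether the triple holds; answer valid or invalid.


Working backward. After the program, the postcondition x - 9 ≤ 3*lim + 5 ∨ (1/2)*s + (2*s - 7) > 0 must hold; in canonical form it is x ≤ 3*lim + 14 ∨ (5/2)*s > 7.
Before x := lim + 2*x: 2*x ≤ 2*lim + 14 ∨ (5/2)*s > 7
Before cnt := n + 3: 2*x ≤ 2*lim + 14 ∨ (5/2)*s > 7
The weakest precondition is 2*x ≤ 2*lim + 14 ∨ (5/2)*s > 7.
Check whether (2*x ≤ 20 ∨ (5/2)*s > 7) ∧ lim = 3 implies it.
Every state satisfying the precondition satisfies the weakest precondition: the implication holds.
Answer: valid


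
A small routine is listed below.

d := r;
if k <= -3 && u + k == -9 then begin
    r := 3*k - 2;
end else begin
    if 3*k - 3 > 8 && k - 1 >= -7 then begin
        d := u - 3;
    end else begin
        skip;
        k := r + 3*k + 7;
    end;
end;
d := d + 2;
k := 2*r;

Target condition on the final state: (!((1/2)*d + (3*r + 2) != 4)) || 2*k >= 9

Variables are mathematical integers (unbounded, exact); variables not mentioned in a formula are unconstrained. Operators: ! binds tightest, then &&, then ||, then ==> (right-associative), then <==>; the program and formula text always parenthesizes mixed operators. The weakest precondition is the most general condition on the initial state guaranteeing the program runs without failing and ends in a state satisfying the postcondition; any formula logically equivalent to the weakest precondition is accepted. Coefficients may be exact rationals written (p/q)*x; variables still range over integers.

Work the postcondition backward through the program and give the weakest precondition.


Working backward. After the program, the postcondition (!((1/2)*d + (3*r + 2) != 4)) || 2*k >= 9 must hold; in canonical form it is (!((1/2)*d + 3*r != 2)) || 2*k >= 9.
Before k := 2*r: (!((1/2)*d + 3*r != 2)) || 4*r >= 9
Before d := d + 2: (!((1/2)*d + 3*r != 1)) || 4*r >= 9
Then branch requires (!((1/2)*d + 9*k != 7)) || 12*k >= 17; else branch requires ((3*k > 11 && k >= -6) ==> ((!(3*r + (1/2)*u != 5/2)) || 4*r >= 9)) && ((!(3*k > 11 && k >= -6)) ==> ((!((1/2)*d + 3*r != 1)) || 4*r >= 9)).
Before the if: ((k <= -3 && k + u == -9) ==> ((!((1/2)*d + 9*k != 7)) || 12*k >= 17)) && ((!(k <= -3 && k + u == -9)) ==> (((3*k > 11 && k >= -6) ==> ((!(3*r + (1/2)*u != 5/2)) || 4*r >= 9)) && ((!(3*k > 11 && k >= -6)) ==> ((!((1/2)*d + 3*r != 1)) || 4*r >= 9))))
Before d := r: ((k <= -3 && k + u == -9) ==> ((!(9*k + (1/2)*r != 7)) || 12*k >= 17)) && ((!(k <= -3 && k + u == -9)) ==> (((3*k > 11 && k >= -6) ==> ((!(3*r + (1/2)*u != 5/2)) || 4*r >= 9)) && ((!(3*k > 11 && k >= -6)) ==> ((!((7/2)*r != 1)) || 4*r >= 9))))
Answer: WP = ((k <= -3 && k + u == -9) ==> ((!(9*k + (1/2)*r != 7)) || 12*k >= 17)) && ((!(k <= -3 && k + u == -9)) ==> (((3*k > 11 && k >= -6) ==> ((!(3*r + (1/2)*u != 5/2)) || 4*r >= 9)) && ((!(3*k > 11 && k >= -6)) ==> ((!((7/2)*r != 1)) || 4*r >= 9))))


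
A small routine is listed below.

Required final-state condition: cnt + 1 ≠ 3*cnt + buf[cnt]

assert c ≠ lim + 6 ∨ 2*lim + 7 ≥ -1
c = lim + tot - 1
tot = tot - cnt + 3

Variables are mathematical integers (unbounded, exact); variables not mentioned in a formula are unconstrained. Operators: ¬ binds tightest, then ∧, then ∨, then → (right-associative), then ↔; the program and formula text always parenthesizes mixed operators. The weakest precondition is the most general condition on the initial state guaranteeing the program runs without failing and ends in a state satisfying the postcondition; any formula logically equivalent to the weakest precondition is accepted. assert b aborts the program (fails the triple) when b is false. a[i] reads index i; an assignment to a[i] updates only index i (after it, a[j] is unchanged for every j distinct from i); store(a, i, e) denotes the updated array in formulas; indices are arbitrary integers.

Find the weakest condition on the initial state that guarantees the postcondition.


Working backward. After the program, the postcondition cnt + 1 ≠ 3*cnt + buf[cnt] must hold; in canonical form it is buf[cnt] + 2*cnt ≠ 1.
Before tot := tot - cnt + 3: buf[cnt] + 2*cnt ≠ 1
Before c := lim + tot - 1: buf[cnt] + 2*cnt ≠ 1
Before assert c ≠ lim + 6 ∨ 2*lim + 7 ≥ -1: (c ≠ lim + 6 ∨ 2*lim ≥ -8) ∧ buf[cnt] + 2*cnt ≠ 1
Answer: WP = (c ≠ lim + 6 ∨ 2*lim ≥ -8) ∧ buf[cnt] + 2*cnt ≠ 1


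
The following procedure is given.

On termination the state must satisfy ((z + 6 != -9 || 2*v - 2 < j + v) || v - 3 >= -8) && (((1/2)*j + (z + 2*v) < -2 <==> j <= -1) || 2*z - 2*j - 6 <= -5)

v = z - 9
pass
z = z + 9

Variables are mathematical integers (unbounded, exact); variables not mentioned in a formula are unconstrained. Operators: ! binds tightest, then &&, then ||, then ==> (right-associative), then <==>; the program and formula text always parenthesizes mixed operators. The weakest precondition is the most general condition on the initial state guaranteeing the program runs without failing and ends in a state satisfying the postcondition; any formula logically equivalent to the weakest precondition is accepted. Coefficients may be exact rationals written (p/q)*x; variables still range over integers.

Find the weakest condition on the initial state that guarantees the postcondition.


Working backward. After the program, the postcondition ((z + 6 != -9 || 2*v - 2 < j + v) || v - 3 >= -8) && (((1/2)*j + (z + 2*v) < -2 <==> j <= -1) || 2*z - 2*j - 6 <= -5) must hold; in canonical form it is (z != -15 || v < j + 2 || v >= -5) && (((1/2)*j + 2*v + z < -2 <==> j <= -1) || 2*z <= 2*j + 1).
Before z := z + 9: (z != -24 || v < j + 2 || v >= -5) && (((1/2)*j + 2*v + z < -11 <==> j <= -1) || 2*z <= 2*j - 17)
Before skip: (z != -24 || v < j + 2 || v >= -5) && (((1/2)*j + 2*v + z < -11 <==> j <= -1) || 2*z <= 2*j - 17)
Before v := z - 9: (z != -24 || z < j + 11 || z >= 4) && (((1/2)*j + 3*z < 7 <==> j <= -1) || 2*z <= 2*j - 17)
Answer: WP = (z != -24 || z < j + 11 || z >= 4) && (((1/2)*j + 3*z < 7 <==> j <= -1) || 2*z <= 2*j - 17)


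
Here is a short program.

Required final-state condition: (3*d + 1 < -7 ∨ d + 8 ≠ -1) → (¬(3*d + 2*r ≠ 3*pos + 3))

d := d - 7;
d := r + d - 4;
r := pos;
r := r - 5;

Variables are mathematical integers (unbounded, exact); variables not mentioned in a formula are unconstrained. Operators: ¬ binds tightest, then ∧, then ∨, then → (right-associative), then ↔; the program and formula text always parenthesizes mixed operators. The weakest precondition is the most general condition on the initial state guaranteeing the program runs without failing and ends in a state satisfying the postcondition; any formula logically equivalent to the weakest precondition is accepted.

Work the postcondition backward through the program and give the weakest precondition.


Working backward. After the program, the postcondition (3*d + 1 < -7 ∨ d + 8 ≠ -1) → (¬(3*d + 2*r ≠ 3*pos + 3)) must hold; in canonical form it is (3*d < -8 ∨ d ≠ -9) → (¬(3*d + 2*r ≠ 3*pos + 3)).
Before r := r - 5: (3*d < -8 ∨ d ≠ -9) → (¬(3*d + 2*r ≠ 3*pos + 13))
Before r := pos: (3*d < -8 ∨ d ≠ -9) → (¬(3*d ≠ pos + 13))
Before d := r + d - 4: (3*d + 3*r < 4 ∨ d + r ≠ -5) → (¬(3*d + 3*r ≠ pos + 25))
Before d := d - 7: (3*d + 3*r < 25 ∨ d + r ≠ 2) → (¬(3*d + 3*r ≠ pos + 46))
Answer: WP = (3*d + 3*r < 25 ∨ d + r ≠ 2) → (¬(3*d + 3*r ≠ pos + 46))


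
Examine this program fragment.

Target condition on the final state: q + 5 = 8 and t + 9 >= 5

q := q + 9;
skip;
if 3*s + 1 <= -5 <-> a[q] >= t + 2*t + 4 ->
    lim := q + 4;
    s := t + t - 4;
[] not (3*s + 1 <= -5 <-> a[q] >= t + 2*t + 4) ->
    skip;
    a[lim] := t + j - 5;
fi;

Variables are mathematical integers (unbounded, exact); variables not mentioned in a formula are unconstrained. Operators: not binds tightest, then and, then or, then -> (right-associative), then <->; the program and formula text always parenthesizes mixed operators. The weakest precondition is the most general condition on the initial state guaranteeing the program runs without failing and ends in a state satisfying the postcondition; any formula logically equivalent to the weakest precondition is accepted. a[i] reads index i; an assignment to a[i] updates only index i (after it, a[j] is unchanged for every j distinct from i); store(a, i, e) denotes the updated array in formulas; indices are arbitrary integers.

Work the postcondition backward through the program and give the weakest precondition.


Working backward. After the program, the postcondition q + 5 = 8 and t + 9 >= 5 must hold; in canonical form it is q = 3 and t >= -4.
Then branch requires q = 3 and t >= -4; else branch requires q = 3 and t >= -4.
Before the if: ((3*s <= -6 <-> a[q] >= 3*t + 4) -> (q = 3 and t >= -4)) and ((not (3*s <= -6 <-> a[q] >= 3*t + 4)) -> (q = 3 and t >= -4))
Before skip: ((3*s <= -6 <-> a[q] >= 3*t + 4) -> (q = 3 and t >= -4)) and ((not (3*s <= -6 <-> a[q] >= 3*t + 4)) -> (q = 3 and t >= -4))
Before q := q + 9: ((3*s <= -6 <-> a[q + 9] >= 3*t + 4) -> (q = -6 and t >= -4)) and ((not (3*s <= -6 <-> a[q + 9] >= 3*t + 4)) -> (q = -6 and t >= -4))
Answer: WP = ((3*s <= -6 <-> a[q + 9] >= 3*t + 4) -> (q = -6 and t >= -4)) and ((not (3*s <= -6 <-> a[q + 9] >= 3*t + 4)) -> (q = -6 and t >= -4))
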